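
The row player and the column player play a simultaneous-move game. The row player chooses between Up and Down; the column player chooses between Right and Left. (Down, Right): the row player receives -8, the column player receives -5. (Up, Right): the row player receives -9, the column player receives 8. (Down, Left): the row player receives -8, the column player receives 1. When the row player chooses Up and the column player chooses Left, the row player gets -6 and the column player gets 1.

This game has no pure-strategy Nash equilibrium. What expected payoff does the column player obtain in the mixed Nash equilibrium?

The column player's indifference between Right and Left determines the row player's mixing probability p:
  the column player's payoff to Right: p·8 + (1−p)·(-5) = 13p - 5
  the column player's payoff to Left: p·1 + (1−p)·1 = 1
  13p - 5 = 1  ⇒  13p = 6  ⇒  p = 6/13.
At equilibrium the column player is indifferent across columns, so the column player's payoff equals the payoff from Right: (6/13)·8 + (7/13)·(-5) = 1.

1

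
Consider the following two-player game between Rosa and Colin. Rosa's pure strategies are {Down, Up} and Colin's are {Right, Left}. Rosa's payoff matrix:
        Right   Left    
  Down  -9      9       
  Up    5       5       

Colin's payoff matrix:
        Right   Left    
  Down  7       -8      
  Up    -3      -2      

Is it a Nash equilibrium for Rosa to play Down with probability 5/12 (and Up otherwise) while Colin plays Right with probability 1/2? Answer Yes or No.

No

Given Rosa's mix p = 5/12, Colin's payoff from Right is 7/6 but from Left is -9/2. Colin strictly prefers Right, so Colin would not mix.
So the proposed profile is not a Nash equilibrium.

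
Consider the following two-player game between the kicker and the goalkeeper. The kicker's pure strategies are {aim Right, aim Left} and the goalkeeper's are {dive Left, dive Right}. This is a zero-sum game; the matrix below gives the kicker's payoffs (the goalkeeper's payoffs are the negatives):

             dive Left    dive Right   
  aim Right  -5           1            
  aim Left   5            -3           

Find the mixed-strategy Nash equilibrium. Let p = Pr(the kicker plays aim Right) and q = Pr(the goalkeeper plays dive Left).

p = 4/7, q = 2/7

For the goalkeeper to be willing to mix, the goalkeeper must be indifferent between dive Left and dive Right, which pins down the kicker's mix.
  the goalkeeper's expected payoff from dive Left: p·5 + (1−p)·(-5) = 10p - 5
  the goalkeeper's expected payoff from dive Right: p·(-1) + (1−p)·3 = -4p + 3
  10p - 5 = -4p + 3  ⇒  14p = 8  ⇒  p = 4/7.
The goalkeeper's mix must leave the kicker indifferent between aim Right and aim Left.
  the kicker's payoff from aim Right: q·(-5) + (1−q)·1 = -6q + 1
  the kicker's payoff from aim Left: q·5 + (1−q)·(-3) = 8q - 3
  -6q + 1 = 8q - 3  ⇒  -14q = -4  ⇒  q = 2/7.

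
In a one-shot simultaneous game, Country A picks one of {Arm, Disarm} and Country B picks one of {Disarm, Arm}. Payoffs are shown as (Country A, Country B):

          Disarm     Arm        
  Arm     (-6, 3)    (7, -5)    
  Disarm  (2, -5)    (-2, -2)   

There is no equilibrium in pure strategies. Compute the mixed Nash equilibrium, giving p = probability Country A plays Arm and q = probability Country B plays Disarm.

p = 3/11, q = 9/17

Country B's indifference between Disarm and Arm determines Country A's mixing probability p:
  Country B's payoff from Disarm: p·3 + (1−p)·(-5) = 8p - 5
  Country B's payoff from Arm: p·(-5) + (1−p)·(-2) = -3p - 2
  8p - 5 = -3p - 2  ⇒  11p = 3  ⇒  p = 3/11.
Country A's indifference between Arm and Disarm determines Country B's mixing probability q:
  Country A's payoff to Arm: q·(-6) + (1−q)·7 = -13q + 7
  Country A's payoff to Disarm: q·2 + (1−q)·(-2) = 4q - 2
  -13q + 7 = 4q - 2  ⇒  -17q = -9  ⇒  q = 9/17.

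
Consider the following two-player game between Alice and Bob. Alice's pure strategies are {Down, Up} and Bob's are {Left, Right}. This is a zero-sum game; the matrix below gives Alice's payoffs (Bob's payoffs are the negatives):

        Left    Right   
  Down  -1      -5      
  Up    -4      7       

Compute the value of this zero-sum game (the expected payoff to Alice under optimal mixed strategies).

Alice's indifference between Down and Up determines Bob's mixing probability q:
  Alice's expected payoff from Down: q·(-1) + (1−q)·(-5) = 4q - 5
  Alice's expected payoff from Up: q·(-4) + (1−q)·7 = -11q + 7
  4q - 5 = -11q + 7  ⇒  15q = 12  ⇒  q = 4/5.
The value is Alice's expected payoff against this mix (using Down): (4/5)·(-1) + (1/5)·(-5) = -9/5.

v = -9/5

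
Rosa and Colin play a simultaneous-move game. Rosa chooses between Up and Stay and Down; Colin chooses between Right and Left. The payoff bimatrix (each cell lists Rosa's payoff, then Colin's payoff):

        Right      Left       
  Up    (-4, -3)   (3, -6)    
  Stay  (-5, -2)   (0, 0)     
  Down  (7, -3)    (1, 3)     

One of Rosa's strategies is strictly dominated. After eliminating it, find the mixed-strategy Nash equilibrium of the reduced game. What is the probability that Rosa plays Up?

p = 2/3

Rosa's strategy Stay is strictly dominated by Up: -4 > -5 and 3 > 0. Eliminate Stay.
In a mixed equilibrium Colin is indifferent between Right and Left; this condition fixes p.
  Colin's expected payoff from Right: p·(-3) + (1−p)·(-3) = -3
  Colin's expected payoff from Left: p·(-6) + (1−p)·3 = -9p + 3
  -3 = -9p + 3  ⇒  9p = 6  ⇒  p = 2/3.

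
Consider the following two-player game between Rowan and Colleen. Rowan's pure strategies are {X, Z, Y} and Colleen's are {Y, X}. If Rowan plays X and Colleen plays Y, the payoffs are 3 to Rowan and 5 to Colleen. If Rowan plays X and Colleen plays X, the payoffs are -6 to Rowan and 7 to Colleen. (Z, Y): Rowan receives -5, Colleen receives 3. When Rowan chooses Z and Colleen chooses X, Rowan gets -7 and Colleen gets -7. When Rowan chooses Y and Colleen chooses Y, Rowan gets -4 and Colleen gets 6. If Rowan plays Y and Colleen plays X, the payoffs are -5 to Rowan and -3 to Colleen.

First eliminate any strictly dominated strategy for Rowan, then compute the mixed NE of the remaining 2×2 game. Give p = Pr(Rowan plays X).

p = 9/11

Rowan's strategy Z is strictly dominated by Y: -4 > -5 and -5 > -7. Eliminate Z.
Set Colleen's expected payoff from Y equal to that from X:
  Colleen's expected payoff from Y: p·5 + (1−p)·6 = -p + 6
  Colleen's expected payoff from X: p·7 + (1−p)·(-3) = 10p - 3
  -p + 6 = 10p - 3  ⇒  -11p = -9  ⇒  p = 9/11.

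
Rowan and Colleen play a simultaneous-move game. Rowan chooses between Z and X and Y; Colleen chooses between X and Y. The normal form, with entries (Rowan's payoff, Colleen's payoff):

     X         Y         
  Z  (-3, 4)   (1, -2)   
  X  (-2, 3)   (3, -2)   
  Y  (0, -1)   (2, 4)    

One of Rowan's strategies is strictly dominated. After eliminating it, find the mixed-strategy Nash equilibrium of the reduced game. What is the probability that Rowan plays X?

p = 1/2

Rowan's strategy Z is strictly dominated by X: -2 > -3 and 3 > 1. Eliminate Z.
Colleen's indifference between X and Y determines Rowan's mixing probability p:
  Colleen's payoff to X: p·3 + (1−p)·(-1) = 4p - 1
  Colleen's payoff to Y: p·(-2) + (1−p)·4 = -6p + 4
  4p - 1 = -6p + 4  ⇒  10p = 5  ⇒  p = 1/2.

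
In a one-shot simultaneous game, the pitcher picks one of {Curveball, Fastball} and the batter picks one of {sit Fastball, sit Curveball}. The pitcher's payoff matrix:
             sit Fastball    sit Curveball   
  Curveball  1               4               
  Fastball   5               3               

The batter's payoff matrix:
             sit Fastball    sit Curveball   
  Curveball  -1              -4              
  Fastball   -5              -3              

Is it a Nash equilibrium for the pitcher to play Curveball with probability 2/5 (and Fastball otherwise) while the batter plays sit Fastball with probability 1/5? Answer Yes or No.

Check the batter's indifference given the pitcher's mix p = 2/5:
  payoff from sit Fastball = -17/5; payoff from sit Curveball = -17/5 — equal.
Check the pitcher's indifference given the batter's mix q = 1/5:
  payoff from Curveball = 17/5; payoff from Fastball = 17/5 — equal.
Both players are indifferent, so neither can profitably deviate.

Yes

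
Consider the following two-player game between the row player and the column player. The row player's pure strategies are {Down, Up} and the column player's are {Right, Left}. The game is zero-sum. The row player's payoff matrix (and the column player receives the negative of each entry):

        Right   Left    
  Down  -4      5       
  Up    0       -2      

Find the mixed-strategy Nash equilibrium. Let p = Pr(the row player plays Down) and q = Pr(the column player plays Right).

Set the column player's expected payoff from Right equal to that from Left:
  the column player's expected payoff from Right: p·4 + (1−p)·0 = 4p
  the column player's expected payoff from Left: p·(-5) + (1−p)·2 = -7p + 2
  4p = -7p + 2  ⇒  11p = 2  ⇒  p = 2/11.
Set the row player's expected payoff from Down equal to that from Up:
  the row player's payoff from Down: q·(-4) + (1−q)·5 = -9q + 5
  the row player's payoff from Up: q·0 + (1−q)·(-2) = 2q - 2
  -9q + 5 = 2q - 2  ⇒  -11q = -7  ⇒  q = 7/11.

p = 2/11, q = 7/11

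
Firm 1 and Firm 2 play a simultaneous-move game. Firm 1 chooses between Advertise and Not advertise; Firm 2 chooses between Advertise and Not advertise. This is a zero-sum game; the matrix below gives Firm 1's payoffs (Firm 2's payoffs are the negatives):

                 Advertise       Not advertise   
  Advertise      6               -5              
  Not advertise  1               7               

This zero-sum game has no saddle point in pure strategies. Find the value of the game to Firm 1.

In a mixed equilibrium Firm 1 is indifferent between Advertise and Not advertise; this condition fixes q.
  Firm 1's expected payoff from Advertise: q·6 + (1−q)·(-5) = 11q - 5
  Firm 1's expected payoff from Not advertise: q·1 + (1−q)·7 = -6q + 7
  11q - 5 = -6q + 7  ⇒  17q = 12  ⇒  q = 12/17.
The value is Firm 1's expected payoff against this mix (using Advertise): (12/17)·6 + (5/17)·(-5) = 47/17.

v = 47/17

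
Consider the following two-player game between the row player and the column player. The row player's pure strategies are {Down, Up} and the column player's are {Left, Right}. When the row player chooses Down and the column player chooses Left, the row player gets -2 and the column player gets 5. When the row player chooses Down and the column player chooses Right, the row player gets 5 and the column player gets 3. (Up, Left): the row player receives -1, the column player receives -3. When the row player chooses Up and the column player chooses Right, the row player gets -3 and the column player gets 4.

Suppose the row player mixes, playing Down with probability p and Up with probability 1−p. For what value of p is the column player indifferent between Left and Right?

In a mixed equilibrium the column player is indifferent between Left and Right; this condition fixes p.
  the column player's payoff from Left: p·5 + (1−p)·(-3) = 8p - 3
  the column player's payoff from Right: p·3 + (1−p)·4 = -p + 4
  8p - 3 = -p + 4  ⇒  9p = 7  ⇒  p = 7/9.

p = 7/9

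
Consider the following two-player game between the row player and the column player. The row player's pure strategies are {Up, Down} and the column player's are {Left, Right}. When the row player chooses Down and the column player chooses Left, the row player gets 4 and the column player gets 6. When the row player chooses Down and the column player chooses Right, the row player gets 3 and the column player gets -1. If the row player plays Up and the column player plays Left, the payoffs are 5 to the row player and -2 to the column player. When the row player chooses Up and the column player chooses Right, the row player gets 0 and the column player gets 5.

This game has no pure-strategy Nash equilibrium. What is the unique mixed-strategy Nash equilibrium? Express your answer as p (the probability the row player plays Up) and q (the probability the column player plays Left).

p = 1/2, q = 3/4

Set the column player's expected payoff from Left equal to that from Right:
  the column player's payoff from Left: p·(-2) + (1−p)·6 = -8p + 6
  the column player's payoff from Right: p·5 + (1−p)·(-1) = 6p - 1
  -8p + 6 = 6p - 1  ⇒  -14p = -7  ⇒  p = 1/2.
Set the row player's expected payoff from Up equal to that from Down:
  the row player's expected payoff from Up: q·5 + (1−q)·0 = 5q
  the row player's expected payoff from Down: q·4 + (1−q)·3 = q + 3
  5q = q + 3  ⇒  4q = 3  ⇒  q = 3/4.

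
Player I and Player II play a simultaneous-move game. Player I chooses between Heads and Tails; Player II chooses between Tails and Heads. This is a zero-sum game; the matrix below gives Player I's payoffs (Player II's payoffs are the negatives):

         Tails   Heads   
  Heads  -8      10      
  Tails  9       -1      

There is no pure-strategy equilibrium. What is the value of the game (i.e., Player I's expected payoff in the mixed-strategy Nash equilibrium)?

Player I's indifference between Heads and Tails determines Player II's mixing probability q:
  Player I's payoff from Heads: q·(-8) + (1−q)·10 = -18q + 10
  Player I's payoff from Tails: q·9 + (1−q)·(-1) = 10q - 1
  -18q + 10 = 10q - 1  ⇒  -28q = -11  ⇒  q = 11/28.
The value is Player I's expected payoff against this mix (using Heads): (11/28)·(-8) + (17/28)·10 = 41/14.

v = 41/14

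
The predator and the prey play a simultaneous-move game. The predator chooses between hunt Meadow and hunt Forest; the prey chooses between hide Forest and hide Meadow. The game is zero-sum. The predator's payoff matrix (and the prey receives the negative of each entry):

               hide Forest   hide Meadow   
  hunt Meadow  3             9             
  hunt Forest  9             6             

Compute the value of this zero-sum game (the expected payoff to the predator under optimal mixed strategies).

v = 7

Set the predator's expected payoff from hunt Meadow equal to that from hunt Forest:
  the predator's payoff from hunt Meadow: q·3 + (1−q)·9 = -6q + 9
  the predator's payoff from hunt Forest: q·9 + (1−q)·6 = 3q + 6
  -6q + 9 = 3q + 6  ⇒  -9q = -3  ⇒  q = 1/3.
The value is the predator's expected payoff against this mix (using hunt Meadow): (1/3)·3 + (2/3)·9 = 7.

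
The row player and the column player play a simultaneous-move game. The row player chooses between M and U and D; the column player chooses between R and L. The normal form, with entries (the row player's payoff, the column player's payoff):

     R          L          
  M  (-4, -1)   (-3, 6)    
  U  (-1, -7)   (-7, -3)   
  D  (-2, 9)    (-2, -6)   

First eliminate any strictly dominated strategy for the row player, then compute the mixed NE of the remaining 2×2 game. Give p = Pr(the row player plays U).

The row player's strategy M is strictly dominated by D: -2 > -4 and -2 > -3. Eliminate M.
In a mixed equilibrium the column player is indifferent between R and L; this condition fixes p.
  the column player's payoff from R: p·(-7) + (1−p)·9 = -16p + 9
  the column player's payoff from L: p·(-3) + (1−p)·(-6) = 3p - 6
  -16p + 9 = 3p - 6  ⇒  -19p = -15  ⇒  p = 15/19.

p = 15/19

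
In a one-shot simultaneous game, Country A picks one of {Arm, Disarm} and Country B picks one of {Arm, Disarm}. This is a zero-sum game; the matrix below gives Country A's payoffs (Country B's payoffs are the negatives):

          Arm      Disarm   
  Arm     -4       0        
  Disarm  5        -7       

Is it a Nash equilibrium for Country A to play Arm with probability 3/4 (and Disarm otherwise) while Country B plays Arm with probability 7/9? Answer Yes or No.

Given Country B's mix q = 7/9, Country A's payoff from Arm is -28/9 but from Disarm is 7/3. Country A strictly prefers Disarm, so Country A would not mix.
So the proposed profile is not a Nash equilibrium.

No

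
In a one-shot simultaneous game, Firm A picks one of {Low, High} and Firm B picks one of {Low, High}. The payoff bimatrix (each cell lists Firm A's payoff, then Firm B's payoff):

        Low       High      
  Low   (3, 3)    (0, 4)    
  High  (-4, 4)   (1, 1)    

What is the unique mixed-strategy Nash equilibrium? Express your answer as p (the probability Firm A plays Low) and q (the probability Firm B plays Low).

Firm B's indifference between Low and High determines Firm A's mixing probability p:
  Firm B's payoff from Low: p·3 + (1−p)·4 = -p + 4
  Firm B's payoff from High: p·4 + (1−p)·1 = 3p + 1
  -p + 4 = 3p + 1  ⇒  -4p = -3  ⇒  p = 3/4.
For Firm A to be willing to mix, Firm A must be indifferent between Low and High, which pins down Firm B's mix.
  Firm A's payoff from Low: q·3 + (1−q)·0 = 3q
  Firm A's payoff from High: q·(-4) + (1−q)·1 = -5q + 1
  3q = -5q + 1  ⇒  8q = 1  ⇒  q = 1/8.

p = 3/4, q = 1/8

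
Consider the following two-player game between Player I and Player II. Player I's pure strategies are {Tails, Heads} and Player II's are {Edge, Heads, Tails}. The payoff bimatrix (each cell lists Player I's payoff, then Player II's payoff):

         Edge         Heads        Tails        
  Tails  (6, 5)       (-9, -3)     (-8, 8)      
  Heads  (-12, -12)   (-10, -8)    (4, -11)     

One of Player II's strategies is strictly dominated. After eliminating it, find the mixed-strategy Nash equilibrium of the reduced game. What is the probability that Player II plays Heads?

Player II's strategy Edge is strictly dominated by Tails: 8 > 5 and -11 > -12. Eliminate Edge.
Player I's indifference between Tails and Heads determines Player II's mixing probability q:
  Player I's payoff from Tails: q·(-9) + (1−q)·(-8) = -q - 8
  Player I's payoff from Heads: q·(-10) + (1−q)·4 = -14q + 4
  -q - 8 = -14q + 4  ⇒  13q = 12  ⇒  q = 12/13.

q = 12/13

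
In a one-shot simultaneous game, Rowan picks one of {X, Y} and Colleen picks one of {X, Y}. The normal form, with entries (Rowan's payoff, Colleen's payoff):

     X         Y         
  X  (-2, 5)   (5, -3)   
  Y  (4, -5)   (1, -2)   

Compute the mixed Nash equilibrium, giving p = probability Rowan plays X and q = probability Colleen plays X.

p = 3/11, q = 2/5

Set Colleen's expected payoff from X equal to that from Y:
  Colleen's payoff from X: p·5 + (1−p)·(-5) = 10p - 5
  Colleen's payoff from Y: p·(-3) + (1−p)·(-2) = -p - 2
  10p - 5 = -p - 2  ⇒  11p = 3  ⇒  p = 3/11.
Rowan's indifference between X and Y determines Colleen's mixing probability q:
  Rowan's expected payoff from X: q·(-2) + (1−q)·5 = -7q + 5
  Rowan's expected payoff from Y: q·4 + (1−q)·1 = 3q + 1
  -7q + 5 = 3q + 1  ⇒  -10q = -4  ⇒  q = 2/5.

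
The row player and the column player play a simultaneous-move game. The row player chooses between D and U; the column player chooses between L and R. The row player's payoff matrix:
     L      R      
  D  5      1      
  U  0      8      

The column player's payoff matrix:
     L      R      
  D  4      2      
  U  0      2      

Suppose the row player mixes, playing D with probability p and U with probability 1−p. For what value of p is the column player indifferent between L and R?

The column player's indifference between L and R determines the row player's mixing probability p:
  the column player's expected payoff from L: p·4 + (1−p)·0 = 4p
  the column player's expected payoff from R: p·2 + (1−p)·2 = 2
  4p = 2  ⇒  4p = 2  ⇒  p = 1/2.

p = 1/2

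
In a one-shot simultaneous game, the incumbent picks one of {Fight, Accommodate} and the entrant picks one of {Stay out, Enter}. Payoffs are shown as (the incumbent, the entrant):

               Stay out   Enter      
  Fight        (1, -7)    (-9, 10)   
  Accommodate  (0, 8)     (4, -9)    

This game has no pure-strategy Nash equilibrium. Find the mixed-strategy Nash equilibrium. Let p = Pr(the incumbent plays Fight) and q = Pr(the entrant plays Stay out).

In a mixed equilibrium the entrant is indifferent between Stay out and Enter; this condition fixes p.
  the entrant's payoff to Stay out: p·(-7) + (1−p)·8 = -15p + 8
  the entrant's payoff to Enter: p·10 + (1−p)·(-9) = 19p - 9
  -15p + 8 = 19p - 9  ⇒  -34p = -17  ⇒  p = 1/2.
The incumbent's indifference between Fight and Accommodate determines the entrant's mixing probability q:
  the incumbent's payoff from Fight: q·1 + (1−q)·(-9) = 10q - 9
  the incumbent's payoff from Accommodate: q·0 + (1−q)·4 = -4q + 4
  10q - 9 = -4q + 4  ⇒  14q = 13  ⇒  q = 13/14.

p = 1/2, q = 13/14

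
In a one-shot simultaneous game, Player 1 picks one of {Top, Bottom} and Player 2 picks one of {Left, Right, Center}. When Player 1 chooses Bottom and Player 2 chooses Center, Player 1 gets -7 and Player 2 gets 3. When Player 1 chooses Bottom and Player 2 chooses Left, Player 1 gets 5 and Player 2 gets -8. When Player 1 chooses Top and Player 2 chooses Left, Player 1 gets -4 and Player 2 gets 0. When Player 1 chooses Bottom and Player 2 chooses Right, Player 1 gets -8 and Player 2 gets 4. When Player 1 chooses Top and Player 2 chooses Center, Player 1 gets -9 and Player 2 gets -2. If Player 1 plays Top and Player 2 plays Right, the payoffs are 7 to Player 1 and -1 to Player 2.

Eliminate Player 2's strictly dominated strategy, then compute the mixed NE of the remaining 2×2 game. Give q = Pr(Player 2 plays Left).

q = 5/8

Player 2's strategy Center is strictly dominated by Right: -1 > -2 and 4 > 3. Eliminate Center.
Set Player 1's expected payoff from Top equal to that from Bottom:
  Player 1's payoff from Top: q·(-4) + (1−q)·7 = -11q + 7
  Player 1's payoff from Bottom: q·5 + (1−q)·(-8) = 13q - 8
  -11q + 7 = 13q - 8  ⇒  -24q = -15  ⇒  q = 5/8.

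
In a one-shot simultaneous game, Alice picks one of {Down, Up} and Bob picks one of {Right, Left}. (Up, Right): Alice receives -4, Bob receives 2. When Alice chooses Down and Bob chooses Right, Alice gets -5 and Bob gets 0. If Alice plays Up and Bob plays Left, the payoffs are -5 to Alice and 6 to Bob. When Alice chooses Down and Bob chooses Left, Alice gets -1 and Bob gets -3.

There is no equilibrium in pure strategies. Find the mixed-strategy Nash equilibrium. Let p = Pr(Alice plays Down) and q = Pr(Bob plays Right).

Bob's indifference between Right and Left determines Alice's mixing probability p:
  Bob's expected payoff from Right: p·0 + (1−p)·2 = -2p + 2
  Bob's expected payoff from Left: p·(-3) + (1−p)·6 = -9p + 6
  -2p + 2 = -9p + 6  ⇒  7p = 4  ⇒  p = 4/7.
Bob's mix must leave Alice indifferent between Down and Up.
  Alice's payoff from Down: q·(-5) + (1−q)·(-1) = -4q - 1
  Alice's payoff from Up: q·(-4) + (1−q)·(-5) = q - 5
  -4q - 1 = q - 5  ⇒  -5q = -4  ⇒  q = 4/5.

p = 4/7, q = 4/5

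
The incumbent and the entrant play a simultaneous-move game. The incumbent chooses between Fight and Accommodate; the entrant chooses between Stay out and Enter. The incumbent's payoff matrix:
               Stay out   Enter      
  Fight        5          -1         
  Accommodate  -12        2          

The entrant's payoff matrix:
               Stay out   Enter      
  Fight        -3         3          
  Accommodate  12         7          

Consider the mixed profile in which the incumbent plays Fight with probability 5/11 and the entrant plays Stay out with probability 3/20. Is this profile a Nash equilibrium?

Yes

Check the entrant's indifference given the incumbent's mix p = 5/11:
  payoff from Stay out = 57/11; payoff from Enter = 57/11 — equal.
Check the incumbent's indifference given the entrant's mix q = 3/20:
  payoff from Fight = -1/10; payoff from Accommodate = -1/10 — equal.
Both players are indifferent, so neither can profitably deviate.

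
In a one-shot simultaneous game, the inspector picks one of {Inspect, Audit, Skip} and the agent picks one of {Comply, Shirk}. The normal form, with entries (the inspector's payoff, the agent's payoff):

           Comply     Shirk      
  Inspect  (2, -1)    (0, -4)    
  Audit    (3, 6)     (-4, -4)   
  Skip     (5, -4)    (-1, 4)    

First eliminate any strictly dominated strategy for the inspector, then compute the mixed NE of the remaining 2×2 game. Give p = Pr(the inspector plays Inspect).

The inspector's strategy Audit is strictly dominated by Skip: 5 > 3 and -1 > -4. Eliminate Audit.
The agent's indifference between Comply and Shirk determines the inspector's mixing probability p:
  the agent's payoff from Comply: p·(-1) + (1−p)·(-4) = 3p - 4
  the agent's payoff from Shirk: p·(-4) + (1−p)·4 = -8p + 4
  3p - 4 = -8p + 4  ⇒  11p = 8  ⇒  p = 8/11.

p = 8/11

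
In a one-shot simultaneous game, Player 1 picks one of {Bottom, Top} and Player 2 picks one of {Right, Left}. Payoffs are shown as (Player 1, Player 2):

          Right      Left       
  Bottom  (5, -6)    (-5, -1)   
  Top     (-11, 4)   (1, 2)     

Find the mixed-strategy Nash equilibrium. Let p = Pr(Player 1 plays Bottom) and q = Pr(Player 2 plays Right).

p = 2/7, q = 3/11

In a mixed equilibrium Player 2 is indifferent between Right and Left; this condition fixes p.
  Player 2's payoff from Right: p·(-6) + (1−p)·4 = -10p + 4
  Player 2's payoff from Left: p·(-1) + (1−p)·2 = -3p + 2
  -10p + 4 = -3p + 2  ⇒  -7p = -2  ⇒  p = 2/7.
Player 1's indifference between Bottom and Top determines Player 2's mixing probability q:
  Player 1's expected payoff from Bottom: q·5 + (1−q)·(-5) = 10q - 5
  Player 1's expected payoff from Top: q·(-11) + (1−q)·1 = -12q + 1
  10q - 5 = -12q + 1  ⇒  22q = 6  ⇒  q = 3/11.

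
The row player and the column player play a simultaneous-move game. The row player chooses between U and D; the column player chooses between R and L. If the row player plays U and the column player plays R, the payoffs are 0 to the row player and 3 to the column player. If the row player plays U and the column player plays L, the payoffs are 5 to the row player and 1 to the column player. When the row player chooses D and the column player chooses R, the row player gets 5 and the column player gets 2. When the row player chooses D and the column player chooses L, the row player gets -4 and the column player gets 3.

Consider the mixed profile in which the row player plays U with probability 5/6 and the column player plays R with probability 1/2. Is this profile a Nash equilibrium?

Given the row player's mix p = 5/6, the column player's payoff from R is 17/6 but from L is 4/3. The column player strictly prefers R, so the column player would not mix.
So the proposed profile is not a Nash equilibrium.

No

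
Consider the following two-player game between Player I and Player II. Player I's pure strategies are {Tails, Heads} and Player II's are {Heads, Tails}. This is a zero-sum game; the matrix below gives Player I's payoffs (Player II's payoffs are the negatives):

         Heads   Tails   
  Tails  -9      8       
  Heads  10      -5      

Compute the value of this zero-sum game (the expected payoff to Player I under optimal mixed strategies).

v = 35/32

Player I's indifference between Tails and Heads determines Player II's mixing probability q:
  Player I's payoff from Tails: q·(-9) + (1−q)·8 = -17q + 8
  Player I's payoff from Heads: q·10 + (1−q)·(-5) = 15q - 5
  -17q + 8 = 15q - 5  ⇒  -32q = -13  ⇒  q = 13/32.
The value is Player I's expected payoff against this mix (using Tails): (13/32)·(-9) + (19/32)·8 = 35/32.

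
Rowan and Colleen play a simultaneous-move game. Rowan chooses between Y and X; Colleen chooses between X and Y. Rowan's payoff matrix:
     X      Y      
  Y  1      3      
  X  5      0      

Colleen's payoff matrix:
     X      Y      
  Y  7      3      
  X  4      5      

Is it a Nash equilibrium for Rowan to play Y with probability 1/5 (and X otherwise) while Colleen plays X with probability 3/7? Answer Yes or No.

Yes

Check Colleen's indifference given Rowan's mix p = 1/5:
  payoff from X = 23/5; payoff from Y = 23/5 — equal.
Check Rowan's indifference given Colleen's mix q = 3/7:
  payoff from Y = 15/7; payoff from X = 15/7 — equal.
Both players are indifferent, so neither can profitably deviate.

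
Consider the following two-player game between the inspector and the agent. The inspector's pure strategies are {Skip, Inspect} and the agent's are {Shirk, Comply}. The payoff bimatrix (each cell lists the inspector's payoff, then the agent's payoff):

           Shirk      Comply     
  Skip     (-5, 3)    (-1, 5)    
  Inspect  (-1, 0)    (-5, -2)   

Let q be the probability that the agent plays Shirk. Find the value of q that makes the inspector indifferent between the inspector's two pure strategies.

The agent's mix must leave the inspector indifferent between Skip and Inspect.
  the inspector's payoff from Skip: q·(-5) + (1−q)·(-1) = -4q - 1
  the inspector's payoff from Inspect: q·(-1) + (1−q)·(-5) = 4q - 5
  -4q - 1 = 4q - 5  ⇒  -8q = -4  ⇒  q = 1/2.

q = 1/2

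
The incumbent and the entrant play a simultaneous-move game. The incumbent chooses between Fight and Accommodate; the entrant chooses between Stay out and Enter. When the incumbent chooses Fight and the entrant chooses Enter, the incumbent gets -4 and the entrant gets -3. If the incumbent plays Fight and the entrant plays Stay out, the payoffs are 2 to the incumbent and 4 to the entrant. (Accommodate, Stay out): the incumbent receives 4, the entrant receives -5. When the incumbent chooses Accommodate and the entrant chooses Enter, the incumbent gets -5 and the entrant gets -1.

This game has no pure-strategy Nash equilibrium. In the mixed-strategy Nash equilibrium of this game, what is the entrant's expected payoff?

-19/11

The entrant's indifference between Stay out and Enter determines the incumbent's mixing probability p:
  the entrant's payoff to Stay out: p·4 + (1−p)·(-5) = 9p - 5
  the entrant's payoff to Enter: p·(-3) + (1−p)·(-1) = -2p - 1
  9p - 5 = -2p - 1  ⇒  11p = 4  ⇒  p = 4/11.
At equilibrium the entrant is indifferent across columns, so the entrant's payoff equals the payoff from Stay out: (4/11)·4 + (7/11)·(-5) = -19/11.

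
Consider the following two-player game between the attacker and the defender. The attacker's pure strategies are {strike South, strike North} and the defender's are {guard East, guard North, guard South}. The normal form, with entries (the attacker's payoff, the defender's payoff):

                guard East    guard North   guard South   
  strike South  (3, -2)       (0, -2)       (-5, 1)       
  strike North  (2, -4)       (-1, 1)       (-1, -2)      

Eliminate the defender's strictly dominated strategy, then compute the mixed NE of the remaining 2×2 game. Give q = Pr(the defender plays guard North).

The defender's strategy guard East is strictly dominated by guard South: 1 > -2 and -2 > -4. Eliminate guard East.
In a mixed equilibrium the attacker is indifferent between strike South and strike North; this condition fixes q.
  the attacker's payoff from strike South: q·0 + (1−q)·(-5) = 5q - 5
  the attacker's payoff from strike North: q·(-1) + (1−q)·(-1) = -1
  5q - 5 = -1  ⇒  5q = 4  ⇒  q = 4/5.

q = 4/5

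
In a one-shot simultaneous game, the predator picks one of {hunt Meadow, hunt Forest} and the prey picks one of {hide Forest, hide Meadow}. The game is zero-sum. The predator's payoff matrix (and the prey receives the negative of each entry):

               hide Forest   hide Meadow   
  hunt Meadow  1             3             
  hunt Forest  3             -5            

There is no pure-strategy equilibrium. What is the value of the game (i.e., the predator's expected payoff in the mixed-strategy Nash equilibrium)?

v = 7/5

The predator's indifference between hunt Meadow and hunt Forest determines the prey's mixing probability q:
  the predator's expected payoff from hunt Meadow: q·1 + (1−q)·3 = -2q + 3
  the predator's expected payoff from hunt Forest: q·3 + (1−q)·(-5) = 8q - 5
  -2q + 3 = 8q - 5  ⇒  -10q = -8  ⇒  q = 4/5.
The value is the predator's expected payoff against this mix (using hunt Meadow): (4/5)·1 + (1/5)·3 = 7/5.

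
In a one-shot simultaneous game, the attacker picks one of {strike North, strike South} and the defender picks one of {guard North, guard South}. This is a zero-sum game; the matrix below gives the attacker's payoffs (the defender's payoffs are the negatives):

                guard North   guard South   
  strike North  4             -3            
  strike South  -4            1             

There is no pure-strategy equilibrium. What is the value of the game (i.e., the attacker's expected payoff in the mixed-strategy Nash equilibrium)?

v = -2/3

The defender's mix must leave the attacker indifferent between strike North and strike South.
  the attacker's expected payoff from strike North: q·4 + (1−q)·(-3) = 7q - 3
  the attacker's expected payoff from strike South: q·(-4) + (1−q)·1 = -5q + 1
  7q - 3 = -5q + 1  ⇒  12q = 4  ⇒  q = 1/3.
The value is the attacker's expected payoff against this mix (using strike North): (1/3)·4 + (2/3)·(-3) = -2/3.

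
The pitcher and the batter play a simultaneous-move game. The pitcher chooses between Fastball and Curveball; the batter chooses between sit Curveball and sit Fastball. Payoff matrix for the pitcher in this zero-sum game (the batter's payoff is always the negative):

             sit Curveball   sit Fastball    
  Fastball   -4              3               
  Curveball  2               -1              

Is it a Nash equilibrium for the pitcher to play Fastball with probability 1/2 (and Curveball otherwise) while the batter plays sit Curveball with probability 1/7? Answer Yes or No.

Given the pitcher's mix p = 1/2, the batter's payoff from sit Curveball is 1 but from sit Fastball is -1. The batter strictly prefers sit Curveball, so the batter would not mix.
So the proposed profile is not a Nash equilibrium.

No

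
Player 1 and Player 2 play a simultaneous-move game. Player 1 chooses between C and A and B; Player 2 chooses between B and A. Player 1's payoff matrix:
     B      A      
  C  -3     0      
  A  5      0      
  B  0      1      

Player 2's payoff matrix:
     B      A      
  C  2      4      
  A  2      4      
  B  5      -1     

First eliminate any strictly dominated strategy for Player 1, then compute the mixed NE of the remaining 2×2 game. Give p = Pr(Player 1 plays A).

p = 3/4

Player 1's strategy C is strictly dominated by B: 0 > -3 and 1 > 0. Eliminate C.
In a mixed equilibrium Player 2 is indifferent between B and A; this condition fixes p.
  Player 2's payoff to B: p·2 + (1−p)·5 = -3p + 5
  Player 2's payoff to A: p·4 + (1−p)·(-1) = 5p - 1
  -3p + 5 = 5p - 1  ⇒  -8p = -6  ⇒  p = 3/4.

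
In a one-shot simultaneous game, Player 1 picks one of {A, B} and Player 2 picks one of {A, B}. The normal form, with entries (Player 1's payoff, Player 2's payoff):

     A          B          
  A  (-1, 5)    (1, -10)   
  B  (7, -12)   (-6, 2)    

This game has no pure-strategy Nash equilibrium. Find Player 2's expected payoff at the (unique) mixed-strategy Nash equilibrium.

Set Player 2's expected payoff from A equal to that from B:
  Player 2's expected payoff from A: p·5 + (1−p)·(-12) = 17p - 12
  Player 2's expected payoff from B: p·(-10) + (1−p)·2 = -12p + 2
  17p - 12 = -12p + 2  ⇒  29p = 14  ⇒  p = 14/29.
At equilibrium Player 2 is indifferent across columns, so Player 2's payoff equals the payoff from A: (14/29)·5 + (15/29)·(-12) = -110/29.

-110/29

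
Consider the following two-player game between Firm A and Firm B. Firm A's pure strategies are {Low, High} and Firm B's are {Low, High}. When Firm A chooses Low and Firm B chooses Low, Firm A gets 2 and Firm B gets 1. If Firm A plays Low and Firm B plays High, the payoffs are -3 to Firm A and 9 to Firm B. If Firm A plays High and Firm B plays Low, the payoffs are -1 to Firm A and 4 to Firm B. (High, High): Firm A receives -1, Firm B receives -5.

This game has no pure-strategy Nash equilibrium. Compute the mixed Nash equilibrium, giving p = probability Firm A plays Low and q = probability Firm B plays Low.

p = 9/17, q = 2/5

In a mixed equilibrium Firm B is indifferent between Low and High; this condition fixes p.
  Firm B's expected payoff from Low: p·1 + (1−p)·4 = -3p + 4
  Firm B's expected payoff from High: p·9 + (1−p)·(-5) = 14p - 5
  -3p + 4 = 14p - 5  ⇒  -17p = -9  ⇒  p = 9/17.
In a mixed equilibrium Firm A is indifferent between Low and High; this condition fixes q.
  Firm A's expected payoff from Low: q·2 + (1−q)·(-3) = 5q - 3
  Firm A's expected payoff from High: q·(-1) + (1−q)·(-1) = -1
  5q - 3 = -1  ⇒  5q = 2  ⇒  q = 2/5.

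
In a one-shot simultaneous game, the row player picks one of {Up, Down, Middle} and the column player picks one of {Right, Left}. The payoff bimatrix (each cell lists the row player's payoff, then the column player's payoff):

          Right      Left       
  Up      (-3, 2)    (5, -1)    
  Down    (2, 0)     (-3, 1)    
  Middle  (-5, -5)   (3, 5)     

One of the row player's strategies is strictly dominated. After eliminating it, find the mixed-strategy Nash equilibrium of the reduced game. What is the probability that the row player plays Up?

p = 1/4

The row player's strategy Middle is strictly dominated by Up: -3 > -5 and 5 > 3. Eliminate Middle.
For the column player to be willing to mix, the column player must be indifferent between Right and Left, which pins down the row player's mix.
  the column player's payoff to Right: p·2 + (1−p)·0 = 2p
  the column player's payoff to Left: p·(-1) + (1−p)·1 = -2p + 1
  2p = -2p + 1  ⇒  4p = 1  ⇒  p = 1/4.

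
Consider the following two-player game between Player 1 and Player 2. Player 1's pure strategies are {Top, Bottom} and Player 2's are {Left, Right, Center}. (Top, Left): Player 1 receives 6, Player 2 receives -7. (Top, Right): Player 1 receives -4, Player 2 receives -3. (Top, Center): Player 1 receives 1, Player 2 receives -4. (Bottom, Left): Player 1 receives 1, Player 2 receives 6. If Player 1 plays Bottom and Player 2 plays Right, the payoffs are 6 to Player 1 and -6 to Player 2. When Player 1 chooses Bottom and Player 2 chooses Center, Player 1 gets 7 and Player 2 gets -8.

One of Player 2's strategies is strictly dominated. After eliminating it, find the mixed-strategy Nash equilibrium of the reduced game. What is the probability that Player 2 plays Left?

q = 2/3

Player 2's strategy Center is strictly dominated by Right: -3 > -4 and -6 > -8. Eliminate Center.
In a mixed equilibrium Player 1 is indifferent between Top and Bottom; this condition fixes q.
  Player 1's expected payoff from Top: q·6 + (1−q)·(-4) = 10q - 4
  Player 1's expected payoff from Bottom: q·1 + (1−q)·6 = -5q + 6
  10q - 4 = -5q + 6  ⇒  15q = 10  ⇒  q = 2/3.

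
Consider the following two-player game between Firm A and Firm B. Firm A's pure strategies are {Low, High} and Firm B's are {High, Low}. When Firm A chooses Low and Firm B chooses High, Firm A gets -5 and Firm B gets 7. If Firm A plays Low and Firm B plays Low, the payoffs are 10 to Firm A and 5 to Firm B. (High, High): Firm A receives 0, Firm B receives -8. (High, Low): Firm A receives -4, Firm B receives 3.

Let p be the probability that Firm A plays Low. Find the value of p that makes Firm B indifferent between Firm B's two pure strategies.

p = 11/13

For Firm B to be willing to mix, Firm B must be indifferent between High and Low, which pins down Firm A's mix.
  Firm B's expected payoff from High: p·7 + (1−p)·(-8) = 15p - 8
  Firm B's expected payoff from Low: p·5 + (1−p)·3 = 2p + 3
  15p - 8 = 2p + 3  ⇒  13p = 11  ⇒  p = 11/13.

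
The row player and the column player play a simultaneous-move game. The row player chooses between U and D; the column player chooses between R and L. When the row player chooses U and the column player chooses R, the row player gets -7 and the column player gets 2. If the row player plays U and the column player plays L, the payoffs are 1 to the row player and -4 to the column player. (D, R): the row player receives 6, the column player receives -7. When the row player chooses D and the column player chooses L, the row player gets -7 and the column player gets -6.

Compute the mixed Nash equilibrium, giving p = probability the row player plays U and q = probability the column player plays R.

p = 1/7, q = 8/21

In a mixed equilibrium the column player is indifferent between R and L; this condition fixes p.
  the column player's payoff from R: p·2 + (1−p)·(-7) = 9p - 7
  the column player's payoff from L: p·(-4) + (1−p)·(-6) = 2p - 6
  9p - 7 = 2p - 6  ⇒  7p = 1  ⇒  p = 1/7.
Set the row player's expected payoff from U equal to that from D:
  the row player's payoff to U: q·(-7) + (1−q)·1 = -8q + 1
  the row player's payoff to D: q·6 + (1−q)·(-7) = 13q - 7
  -8q + 1 = 13q - 7  ⇒  -21q = -8  ⇒  q = 8/21.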